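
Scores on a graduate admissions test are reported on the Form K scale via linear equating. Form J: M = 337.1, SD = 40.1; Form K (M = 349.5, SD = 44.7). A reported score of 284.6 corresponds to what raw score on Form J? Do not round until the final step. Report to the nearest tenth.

Invert y = (SD_Y/SD_X)(x − M_X) + M_Y:
x = (SD_X/SD_Y)(y − M_Y) + M_X = (40.1/44.7)(284.6 − 349.5) + 337.1
x = 0.897092 × -64.900 + 337.1 = 278.9

278.9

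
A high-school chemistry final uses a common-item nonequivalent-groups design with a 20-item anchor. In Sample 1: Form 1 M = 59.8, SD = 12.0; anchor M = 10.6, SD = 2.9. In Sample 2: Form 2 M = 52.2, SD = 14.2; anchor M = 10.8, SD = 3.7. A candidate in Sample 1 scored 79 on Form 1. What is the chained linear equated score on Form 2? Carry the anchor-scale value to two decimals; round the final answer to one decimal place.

69.2

Form 1 → anchor (Sample 1): v = (2.9/12.0)(79 − 59.8) + 10.6 = 15.24
anchor → Form 2 (Sample 2): y = (14.2/3.7)(15.24 − 10.8) + 52.2 = 69.2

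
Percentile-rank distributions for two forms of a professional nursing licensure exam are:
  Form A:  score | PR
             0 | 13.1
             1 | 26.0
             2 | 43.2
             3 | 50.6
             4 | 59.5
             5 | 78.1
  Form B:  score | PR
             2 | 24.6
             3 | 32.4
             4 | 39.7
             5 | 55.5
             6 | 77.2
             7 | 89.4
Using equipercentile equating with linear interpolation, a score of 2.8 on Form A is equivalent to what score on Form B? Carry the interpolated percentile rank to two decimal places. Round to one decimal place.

4.6

PR of 2.8 on Form A: 43.2 + (2.8 − 2)/(3 − 2) × (50.6 − 43.2) = 49.12
On Form B, PR 49.12 falls between score 4 (PR 39.7) and 5 (PR 55.5).
Interpolate: 4 + (49.12 − 39.7)/(55.5 − 39.7) × (5 − 4) = 4.6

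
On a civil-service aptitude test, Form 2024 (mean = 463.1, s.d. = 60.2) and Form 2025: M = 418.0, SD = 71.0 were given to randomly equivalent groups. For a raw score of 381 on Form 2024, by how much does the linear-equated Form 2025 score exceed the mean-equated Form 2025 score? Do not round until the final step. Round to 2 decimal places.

-14.73

Mean-equated: 381 + (418.0 − 463.1) = 335.90
Linear-equated: (71.0/60.2)(381 − 463.1) + 418.0 = 321.171
Difference = 321.171 − 335.90 = -14.73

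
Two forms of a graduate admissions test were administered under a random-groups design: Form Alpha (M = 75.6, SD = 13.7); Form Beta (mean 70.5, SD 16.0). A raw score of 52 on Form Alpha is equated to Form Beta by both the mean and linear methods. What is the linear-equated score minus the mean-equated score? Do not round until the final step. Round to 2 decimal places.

Mean-equated: 52 + (70.5 − 75.6) = 46.90
Linear-equated: (16.0/13.7)(52 − 75.6) + 70.5 = 42.938
Difference = 42.938 − 46.90 = -3.96

-3.96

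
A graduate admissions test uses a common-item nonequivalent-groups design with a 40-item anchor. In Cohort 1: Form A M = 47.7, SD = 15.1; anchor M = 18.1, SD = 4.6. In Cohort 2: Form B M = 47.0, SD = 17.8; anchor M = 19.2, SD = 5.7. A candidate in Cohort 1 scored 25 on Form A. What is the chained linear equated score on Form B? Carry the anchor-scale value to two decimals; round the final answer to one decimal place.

22.0

Form A → anchor (Cohort 1): v = (4.6/15.1)(25 − 47.7) + 18.1 = 11.18
anchor → Form B (Cohort 2): y = (17.8/5.7)(11.18 − 19.2) + 47.0 = 22.0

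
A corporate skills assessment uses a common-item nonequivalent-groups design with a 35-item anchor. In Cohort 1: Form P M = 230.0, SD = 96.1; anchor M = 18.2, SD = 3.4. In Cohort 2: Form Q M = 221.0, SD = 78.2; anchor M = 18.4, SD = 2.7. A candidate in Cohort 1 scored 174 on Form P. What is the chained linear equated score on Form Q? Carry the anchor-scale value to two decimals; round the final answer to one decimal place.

157.9

Form P → anchor (Cohort 1): v = (3.4/96.1)(174 − 230.0) + 18.2 = 16.22
anchor → Form Q (Cohort 2): y = (78.2/2.7)(16.22 − 18.4) + 221.0 = 157.9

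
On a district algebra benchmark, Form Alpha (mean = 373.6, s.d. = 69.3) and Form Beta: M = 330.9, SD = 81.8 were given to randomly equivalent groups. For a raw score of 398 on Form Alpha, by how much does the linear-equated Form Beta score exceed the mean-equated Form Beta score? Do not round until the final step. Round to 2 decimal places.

4.40

Mean-equated: 398 + (330.9 − 373.6) = 355.30
Linear-equated: (81.8/69.3)(398 − 373.6) + 330.9 = 359.701
Difference = 359.701 − 355.30 = 4.40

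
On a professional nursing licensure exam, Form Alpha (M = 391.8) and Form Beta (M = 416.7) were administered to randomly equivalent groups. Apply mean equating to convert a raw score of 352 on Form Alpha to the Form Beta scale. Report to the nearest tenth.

376.9

Mean equating: y = x + (M_Y − M_X) = 352 + (416.7 − 391.8) = 376.9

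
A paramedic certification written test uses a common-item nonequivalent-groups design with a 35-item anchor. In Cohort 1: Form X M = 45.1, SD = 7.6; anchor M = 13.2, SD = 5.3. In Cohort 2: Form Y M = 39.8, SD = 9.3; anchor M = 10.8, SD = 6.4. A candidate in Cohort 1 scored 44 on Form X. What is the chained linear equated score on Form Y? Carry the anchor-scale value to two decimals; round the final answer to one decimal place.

42.2

Form X → anchor (Cohort 1): v = (5.3/7.6)(44 − 45.1) + 13.2 = 12.43
anchor → Form Y (Cohort 2): y = (9.3/6.4)(12.43 − 10.8) + 39.8 = 42.2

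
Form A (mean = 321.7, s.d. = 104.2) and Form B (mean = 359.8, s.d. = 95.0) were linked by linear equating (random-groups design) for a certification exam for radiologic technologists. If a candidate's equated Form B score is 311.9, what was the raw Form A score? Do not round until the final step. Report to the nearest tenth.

269.2

Invert y = (SD_Y/SD_X)(x − M_X) + M_Y:
x = (SD_X/SD_Y)(y − M_Y) + M_X = (104.2/95.0)(311.9 − 359.8) + 321.7
x = 1.096842 × -47.900 + 321.7 = 269.2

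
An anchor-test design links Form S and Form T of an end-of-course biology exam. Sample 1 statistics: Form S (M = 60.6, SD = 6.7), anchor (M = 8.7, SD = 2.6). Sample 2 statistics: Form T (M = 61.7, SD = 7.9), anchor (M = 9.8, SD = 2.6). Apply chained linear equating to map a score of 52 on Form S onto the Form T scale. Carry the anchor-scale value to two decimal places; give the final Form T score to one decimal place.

Form S → anchor (Sample 1): v = (2.6/6.7)(52 − 60.6) + 8.7 = 5.36
anchor → Form T (Sample 2): y = (7.9/2.6)(5.36 − 9.8) + 61.7 = 48.2

48.2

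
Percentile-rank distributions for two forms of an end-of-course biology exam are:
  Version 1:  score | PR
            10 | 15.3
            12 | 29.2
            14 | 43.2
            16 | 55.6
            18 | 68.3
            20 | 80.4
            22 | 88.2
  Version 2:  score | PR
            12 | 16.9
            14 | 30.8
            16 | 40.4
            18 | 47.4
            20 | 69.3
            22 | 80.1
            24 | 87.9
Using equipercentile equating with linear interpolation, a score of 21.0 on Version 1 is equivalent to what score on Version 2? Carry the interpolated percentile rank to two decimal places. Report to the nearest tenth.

23.1

PR of 21.0 on Version 1: 80.4 + (21.0 − 20)/(22 − 20) × (88.2 − 80.4) = 84.30
On Version 2, PR 84.30 falls between score 22 (PR 80.1) and 24 (PR 87.9).
Interpolate: 22 + (84.30 − 80.1)/(87.9 − 80.1) × (24 − 22) = 23.1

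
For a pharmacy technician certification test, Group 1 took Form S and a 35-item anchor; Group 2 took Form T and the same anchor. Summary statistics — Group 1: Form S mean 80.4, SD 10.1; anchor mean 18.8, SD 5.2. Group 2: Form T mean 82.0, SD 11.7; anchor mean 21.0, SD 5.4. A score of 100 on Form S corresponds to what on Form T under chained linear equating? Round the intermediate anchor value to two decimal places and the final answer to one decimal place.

Form S → anchor (Group 1): v = (5.2/10.1)(100 − 80.4) + 18.8 = 28.89
anchor → Form T (Group 2): y = (11.7/5.4)(28.89 − 21.0) + 82.0 = 99.1

99.1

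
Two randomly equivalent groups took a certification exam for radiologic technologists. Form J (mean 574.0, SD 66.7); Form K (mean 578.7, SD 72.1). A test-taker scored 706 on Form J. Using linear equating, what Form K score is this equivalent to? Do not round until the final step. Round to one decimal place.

721.4

Linear equating: y = (SD_Y/SD_X)(x − M_X) + M_Y
y = (72.1/66.7)(706 − 574.0) + 578.7
y = 1.080960 × 132.0 + 578.7 = 142.6867 + 578.7 = 721.4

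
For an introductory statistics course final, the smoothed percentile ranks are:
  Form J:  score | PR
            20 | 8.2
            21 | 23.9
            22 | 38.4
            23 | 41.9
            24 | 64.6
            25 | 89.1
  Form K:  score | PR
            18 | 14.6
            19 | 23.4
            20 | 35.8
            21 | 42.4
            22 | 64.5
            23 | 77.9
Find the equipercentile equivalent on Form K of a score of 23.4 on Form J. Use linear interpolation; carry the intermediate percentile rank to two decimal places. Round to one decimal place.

21.4

PR of 23.4 on Form J: 41.9 + (23.4 − 23)/(24 − 23) × (64.6 − 41.9) = 50.98
On Form K, PR 50.98 falls between score 21 (PR 42.4) and 22 (PR 64.5).
Interpolate: 21 + (50.98 − 42.4)/(64.5 − 42.4) × (22 − 21) = 21.4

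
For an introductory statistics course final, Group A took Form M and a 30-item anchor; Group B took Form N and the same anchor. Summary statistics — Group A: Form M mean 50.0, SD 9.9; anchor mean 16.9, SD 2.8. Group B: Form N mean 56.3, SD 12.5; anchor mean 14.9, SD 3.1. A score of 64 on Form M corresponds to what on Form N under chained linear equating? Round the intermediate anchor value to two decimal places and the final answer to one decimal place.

Form M → anchor (Group A): v = (2.8/9.9)(64 − 50.0) + 16.9 = 20.86
anchor → Form N (Group B): y = (12.5/3.1)(20.86 − 14.9) + 56.3 = 80.3

80.3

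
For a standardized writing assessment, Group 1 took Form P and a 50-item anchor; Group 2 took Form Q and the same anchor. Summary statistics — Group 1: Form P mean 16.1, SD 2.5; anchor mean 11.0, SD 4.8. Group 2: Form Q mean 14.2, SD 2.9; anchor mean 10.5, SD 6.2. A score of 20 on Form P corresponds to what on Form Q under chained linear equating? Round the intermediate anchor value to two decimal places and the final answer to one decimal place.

17.9

Form P → anchor (Group 1): v = (4.8/2.5)(20 − 16.1) + 11.0 = 18.49
anchor → Form Q (Group 2): y = (2.9/6.2)(18.49 − 10.5) + 14.2 = 17.9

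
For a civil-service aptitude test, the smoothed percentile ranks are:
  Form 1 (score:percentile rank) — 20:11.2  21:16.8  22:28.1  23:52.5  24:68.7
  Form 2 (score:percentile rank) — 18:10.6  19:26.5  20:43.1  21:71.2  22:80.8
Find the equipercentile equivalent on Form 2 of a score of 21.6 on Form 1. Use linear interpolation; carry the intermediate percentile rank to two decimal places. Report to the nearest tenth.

18.8

PR of 21.6 on Form 1: 16.8 + (21.6 − 21)/(22 − 21) × (28.1 − 16.8) = 23.58
On Form 2, PR 23.58 falls between score 18 (PR 10.6) and 19 (PR 26.5).
Interpolate: 18 + (23.58 − 10.6)/(26.5 − 10.6) × (19 − 18) = 18.8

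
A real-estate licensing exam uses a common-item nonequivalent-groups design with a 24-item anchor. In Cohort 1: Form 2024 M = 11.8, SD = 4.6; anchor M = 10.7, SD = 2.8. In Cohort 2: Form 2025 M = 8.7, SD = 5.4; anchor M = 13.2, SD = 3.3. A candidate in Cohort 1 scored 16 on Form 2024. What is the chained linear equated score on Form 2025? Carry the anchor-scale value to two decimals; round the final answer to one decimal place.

8.8

Form 2024 → anchor (Cohort 1): v = (2.8/4.6)(16 − 11.8) + 10.7 = 13.26
anchor → Form 2025 (Cohort 2): y = (5.4/3.3)(13.26 − 13.2) + 8.7 = 8.8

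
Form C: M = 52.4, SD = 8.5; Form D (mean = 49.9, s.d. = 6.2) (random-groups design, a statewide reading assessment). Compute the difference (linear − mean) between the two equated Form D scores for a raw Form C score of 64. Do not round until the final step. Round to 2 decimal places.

Mean-equated: 64 + (49.9 − 52.4) = 61.50
Linear-equated: (6.2/8.5)(64 − 52.4) + 49.9 = 58.361
Difference = 58.361 − 61.50 = -3.14

-3.14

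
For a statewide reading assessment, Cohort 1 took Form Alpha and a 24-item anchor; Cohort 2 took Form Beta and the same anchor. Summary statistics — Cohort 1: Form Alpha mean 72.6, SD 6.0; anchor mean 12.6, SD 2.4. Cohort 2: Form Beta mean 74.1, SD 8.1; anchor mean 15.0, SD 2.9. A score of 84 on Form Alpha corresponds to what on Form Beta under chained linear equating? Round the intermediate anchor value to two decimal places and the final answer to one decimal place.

80.1

Form Alpha → anchor (Cohort 1): v = (2.4/6.0)(84 − 72.6) + 12.6 = 17.16
anchor → Form Beta (Cohort 2): y = (8.1/2.9)(17.16 − 15.0) + 74.1 = 80.1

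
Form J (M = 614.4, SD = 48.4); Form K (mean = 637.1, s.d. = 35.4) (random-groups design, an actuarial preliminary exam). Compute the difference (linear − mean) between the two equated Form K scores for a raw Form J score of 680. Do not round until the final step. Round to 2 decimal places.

Mean-equated: 680 + (637.1 − 614.4) = 702.70
Linear-equated: (35.4/48.4)(680 − 614.4) + 637.1 = 685.080
Difference = 685.080 − 702.70 = -17.62

-17.62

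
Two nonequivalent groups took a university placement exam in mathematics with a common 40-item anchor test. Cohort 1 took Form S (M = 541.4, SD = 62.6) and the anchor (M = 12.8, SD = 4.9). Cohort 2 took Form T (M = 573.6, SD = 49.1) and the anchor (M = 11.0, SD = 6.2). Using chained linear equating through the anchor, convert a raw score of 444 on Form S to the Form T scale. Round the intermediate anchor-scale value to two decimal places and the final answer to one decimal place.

Form S → anchor (Cohort 1): v = (4.9/62.6)(444 − 541.4) + 12.8 = 5.18
anchor → Form T (Cohort 2): y = (49.1/6.2)(5.18 − 11.0) + 573.6 = 527.5

527.5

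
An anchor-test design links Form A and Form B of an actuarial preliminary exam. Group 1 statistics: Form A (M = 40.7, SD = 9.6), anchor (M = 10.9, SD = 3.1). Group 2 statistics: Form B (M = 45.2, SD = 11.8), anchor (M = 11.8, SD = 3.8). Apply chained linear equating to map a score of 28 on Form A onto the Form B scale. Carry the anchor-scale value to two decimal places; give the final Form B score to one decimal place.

29.7

Form A → anchor (Group 1): v = (3.1/9.6)(28 − 40.7) + 10.9 = 6.80
anchor → Form B (Group 2): y = (11.8/3.8)(6.80 − 11.8) + 45.2 = 29.7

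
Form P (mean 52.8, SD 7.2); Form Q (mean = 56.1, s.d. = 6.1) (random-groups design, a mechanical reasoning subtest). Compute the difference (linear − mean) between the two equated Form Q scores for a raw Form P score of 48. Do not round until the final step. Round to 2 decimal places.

Mean-equated: 48 + (56.1 − 52.8) = 51.30
Linear-equated: (6.1/7.2)(48 − 52.8) + 56.1 = 52.033
Difference = 52.033 − 51.30 = 0.73

0.73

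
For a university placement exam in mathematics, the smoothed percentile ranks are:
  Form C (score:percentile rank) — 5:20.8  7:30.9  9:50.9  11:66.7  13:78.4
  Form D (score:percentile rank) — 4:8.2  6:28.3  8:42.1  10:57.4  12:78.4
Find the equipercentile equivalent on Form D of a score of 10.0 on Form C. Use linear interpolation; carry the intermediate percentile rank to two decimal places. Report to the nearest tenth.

10.1

PR of 10.0 on Form C: 50.9 + (10.0 − 9)/(11 − 9) × (66.7 − 50.9) = 58.80
On Form D, PR 58.80 falls between score 10 (PR 57.4) and 12 (PR 78.4).
Interpolate: 10 + (58.80 − 57.4)/(78.4 − 57.4) × (12 − 10) = 10.1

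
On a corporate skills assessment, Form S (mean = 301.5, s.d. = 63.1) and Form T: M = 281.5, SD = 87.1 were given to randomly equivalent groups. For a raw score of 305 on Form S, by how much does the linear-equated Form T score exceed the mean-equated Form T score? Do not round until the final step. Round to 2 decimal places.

1.33

Mean-equated: 305 + (281.5 − 301.5) = 285.00
Linear-equated: (87.1/63.1)(305 − 301.5) + 281.5 = 286.331
Difference = 286.331 − 285.00 = 1.33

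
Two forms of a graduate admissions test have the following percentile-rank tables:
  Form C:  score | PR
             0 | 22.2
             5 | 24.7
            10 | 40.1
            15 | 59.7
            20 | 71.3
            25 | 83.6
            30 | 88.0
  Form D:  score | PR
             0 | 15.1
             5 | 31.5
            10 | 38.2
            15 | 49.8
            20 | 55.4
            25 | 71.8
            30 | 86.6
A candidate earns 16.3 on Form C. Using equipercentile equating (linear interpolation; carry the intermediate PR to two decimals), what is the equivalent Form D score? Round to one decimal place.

22.2

PR of 16.3 on Form C: 59.7 + (16.3 − 15)/(20 − 15) × (71.3 − 59.7) = 62.72
On Form D, PR 62.72 falls between score 20 (PR 55.4) and 25 (PR 71.8).
Interpolate: 20 + (62.72 − 55.4)/(71.8 − 55.4) × (25 − 20) = 22.2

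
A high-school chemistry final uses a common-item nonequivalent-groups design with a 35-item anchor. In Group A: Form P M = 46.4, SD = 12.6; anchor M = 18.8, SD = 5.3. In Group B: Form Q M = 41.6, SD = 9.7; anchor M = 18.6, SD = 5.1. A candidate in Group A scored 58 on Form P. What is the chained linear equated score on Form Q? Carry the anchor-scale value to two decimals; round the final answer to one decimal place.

Form P → anchor (Group A): v = (5.3/12.6)(58 − 46.4) + 18.8 = 23.68
anchor → Form Q (Group B): y = (9.7/5.1)(23.68 − 18.6) + 41.6 = 51.3

51.3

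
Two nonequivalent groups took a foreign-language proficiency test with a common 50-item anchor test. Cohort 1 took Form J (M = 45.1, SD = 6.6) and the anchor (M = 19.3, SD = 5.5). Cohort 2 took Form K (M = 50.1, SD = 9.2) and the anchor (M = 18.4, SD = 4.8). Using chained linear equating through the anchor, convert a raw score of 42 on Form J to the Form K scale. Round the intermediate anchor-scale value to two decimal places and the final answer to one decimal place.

Form J → anchor (Cohort 1): v = (5.5/6.6)(42 − 45.1) + 19.3 = 16.72
anchor → Form K (Cohort 2): y = (9.2/4.8)(16.72 − 18.4) + 50.1 = 46.9

46.9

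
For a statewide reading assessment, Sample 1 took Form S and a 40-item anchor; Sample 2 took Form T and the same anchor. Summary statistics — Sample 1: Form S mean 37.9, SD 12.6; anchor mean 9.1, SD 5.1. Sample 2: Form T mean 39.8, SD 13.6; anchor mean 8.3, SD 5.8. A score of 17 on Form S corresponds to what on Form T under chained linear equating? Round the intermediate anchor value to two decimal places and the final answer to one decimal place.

21.8

Form S → anchor (Sample 1): v = (5.1/12.6)(17 − 37.9) + 9.1 = 0.64
anchor → Form T (Sample 2): y = (13.6/5.8)(0.64 − 8.3) + 39.8 = 21.8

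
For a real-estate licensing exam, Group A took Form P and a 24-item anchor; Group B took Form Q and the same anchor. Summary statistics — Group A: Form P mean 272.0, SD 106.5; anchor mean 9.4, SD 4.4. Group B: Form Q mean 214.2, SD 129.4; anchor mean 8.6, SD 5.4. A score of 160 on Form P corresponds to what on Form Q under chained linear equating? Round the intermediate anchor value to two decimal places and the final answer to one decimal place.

Form P → anchor (Group A): v = (4.4/106.5)(160 − 272.0) + 9.4 = 4.77
anchor → Form Q (Group B): y = (129.4/5.4)(4.77 − 8.6) + 214.2 = 122.4

122.4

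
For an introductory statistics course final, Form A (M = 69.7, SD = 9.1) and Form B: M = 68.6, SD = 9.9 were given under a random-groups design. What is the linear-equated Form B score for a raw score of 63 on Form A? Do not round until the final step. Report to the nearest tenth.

61.3

Linear equating: y = (SD_Y/SD_X)(x − M_X) + M_Y
y = (9.9/9.1)(63 − 69.7) + 68.6
y = 1.087912 × -6.7 + 68.6 = -7.2890 + 68.6 = 61.3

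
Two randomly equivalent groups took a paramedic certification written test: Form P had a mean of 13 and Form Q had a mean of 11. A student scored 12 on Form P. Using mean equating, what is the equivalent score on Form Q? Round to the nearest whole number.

10

Mean equating: y = x + (M_Y − M_X) = 12 + (11 − 13) = 10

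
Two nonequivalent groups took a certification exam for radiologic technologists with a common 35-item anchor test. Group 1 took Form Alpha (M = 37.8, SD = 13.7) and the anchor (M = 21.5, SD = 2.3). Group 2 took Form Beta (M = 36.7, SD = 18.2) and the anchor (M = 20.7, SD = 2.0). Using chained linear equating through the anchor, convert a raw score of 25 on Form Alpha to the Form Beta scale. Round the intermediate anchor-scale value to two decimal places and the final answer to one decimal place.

24.4

Form Alpha → anchor (Group 1): v = (2.3/13.7)(25 − 37.8) + 21.5 = 19.35
anchor → Form Beta (Group 2): y = (18.2/2.0)(19.35 − 20.7) + 36.7 = 24.4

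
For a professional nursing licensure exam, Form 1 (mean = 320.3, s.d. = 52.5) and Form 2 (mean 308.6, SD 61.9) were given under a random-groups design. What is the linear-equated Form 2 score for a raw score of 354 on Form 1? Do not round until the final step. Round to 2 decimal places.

Linear equating: y = (SD_Y/SD_X)(x − M_X) + M_Y
y = (61.9/52.5)(354 − 320.3) + 308.6
y = 1.179048 × 33.7 + 308.6 = 39.7339 + 308.6 = 348.33

348.33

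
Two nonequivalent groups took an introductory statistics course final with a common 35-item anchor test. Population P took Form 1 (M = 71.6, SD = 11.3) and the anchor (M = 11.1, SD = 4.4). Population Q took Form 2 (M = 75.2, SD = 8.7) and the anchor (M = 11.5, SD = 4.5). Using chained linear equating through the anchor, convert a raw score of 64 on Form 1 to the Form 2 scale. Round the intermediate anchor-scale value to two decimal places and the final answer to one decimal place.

Form 1 → anchor (Population P): v = (4.4/11.3)(64 − 71.6) + 11.1 = 8.14
anchor → Form 2 (Population Q): y = (8.7/4.5)(8.14 − 11.5) + 75.2 = 68.7

68.7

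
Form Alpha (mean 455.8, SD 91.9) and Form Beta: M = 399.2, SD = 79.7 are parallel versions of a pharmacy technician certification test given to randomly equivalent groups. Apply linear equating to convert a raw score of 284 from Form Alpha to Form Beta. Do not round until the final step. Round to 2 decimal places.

250.21

Linear equating: y = (SD_Y/SD_X)(x − M_X) + M_Y
y = (79.7/91.9)(284 − 455.8) + 399.2
y = 0.867247 × -171.8 + 399.2 = -148.9930 + 399.2 = 250.21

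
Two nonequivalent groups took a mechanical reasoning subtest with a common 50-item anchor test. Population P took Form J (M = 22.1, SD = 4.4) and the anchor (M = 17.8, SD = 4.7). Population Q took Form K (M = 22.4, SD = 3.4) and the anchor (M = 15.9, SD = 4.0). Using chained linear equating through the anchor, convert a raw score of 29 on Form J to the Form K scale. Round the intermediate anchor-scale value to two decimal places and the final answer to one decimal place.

Form J → anchor (Population P): v = (4.7/4.4)(29 − 22.1) + 17.8 = 25.17
anchor → Form K (Population Q): y = (3.4/4.0)(25.17 − 15.9) + 22.4 = 30.3

30.3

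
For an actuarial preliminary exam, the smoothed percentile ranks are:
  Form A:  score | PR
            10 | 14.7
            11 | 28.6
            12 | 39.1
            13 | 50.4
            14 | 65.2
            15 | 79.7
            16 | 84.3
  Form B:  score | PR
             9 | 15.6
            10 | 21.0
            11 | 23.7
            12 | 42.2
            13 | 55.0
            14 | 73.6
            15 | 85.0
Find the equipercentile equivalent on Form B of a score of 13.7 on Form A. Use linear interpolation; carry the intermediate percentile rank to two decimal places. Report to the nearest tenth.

PR of 13.7 on Form A: 50.4 + (13.7 − 13)/(14 − 13) × (65.2 − 50.4) = 60.76
On Form B, PR 60.76 falls between score 13 (PR 55.0) and 14 (PR 73.6).
Interpolate: 13 + (60.76 − 55.0)/(73.6 − 55.0) × (14 − 13) = 13.3

13.3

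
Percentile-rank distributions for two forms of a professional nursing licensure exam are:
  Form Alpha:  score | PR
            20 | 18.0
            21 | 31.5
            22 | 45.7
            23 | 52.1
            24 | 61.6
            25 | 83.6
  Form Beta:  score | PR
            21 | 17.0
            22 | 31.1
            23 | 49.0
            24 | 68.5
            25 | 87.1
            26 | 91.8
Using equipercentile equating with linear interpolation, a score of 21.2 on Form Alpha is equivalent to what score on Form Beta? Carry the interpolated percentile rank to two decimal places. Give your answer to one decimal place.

PR of 21.2 on Form Alpha: 31.5 + (21.2 − 21)/(22 − 21) × (45.7 − 31.5) = 34.34
On Form Beta, PR 34.34 falls between score 22 (PR 31.1) and 23 (PR 49.0).
Interpolate: 22 + (34.34 − 31.1)/(49.0 − 31.1) × (23 − 22) = 22.2

22.2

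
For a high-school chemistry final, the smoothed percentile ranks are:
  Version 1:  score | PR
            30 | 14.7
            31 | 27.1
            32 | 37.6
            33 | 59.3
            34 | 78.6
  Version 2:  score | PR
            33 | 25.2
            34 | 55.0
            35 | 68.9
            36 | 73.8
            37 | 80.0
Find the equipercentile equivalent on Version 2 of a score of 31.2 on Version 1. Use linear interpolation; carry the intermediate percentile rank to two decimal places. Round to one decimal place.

33.1

PR of 31.2 on Version 1: 27.1 + (31.2 − 31)/(32 − 31) × (37.6 − 27.1) = 29.20
On Version 2, PR 29.20 falls between score 33 (PR 25.2) and 34 (PR 55.0).
Interpolate: 33 + (29.20 − 25.2)/(55.0 − 25.2) × (34 − 33) = 33.1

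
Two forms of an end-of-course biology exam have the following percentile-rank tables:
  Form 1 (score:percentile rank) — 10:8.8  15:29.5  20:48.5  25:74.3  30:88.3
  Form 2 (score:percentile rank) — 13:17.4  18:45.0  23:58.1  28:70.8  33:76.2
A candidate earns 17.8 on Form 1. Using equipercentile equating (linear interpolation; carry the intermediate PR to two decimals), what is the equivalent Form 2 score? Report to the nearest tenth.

PR of 17.8 on Form 1: 29.5 + (17.8 − 15)/(20 − 15) × (48.5 − 29.5) = 40.14
On Form 2, PR 40.14 falls between score 13 (PR 17.4) and 18 (PR 45.0).
Interpolate: 13 + (40.14 − 17.4)/(45.0 − 17.4) × (18 − 13) = 17.1

17.1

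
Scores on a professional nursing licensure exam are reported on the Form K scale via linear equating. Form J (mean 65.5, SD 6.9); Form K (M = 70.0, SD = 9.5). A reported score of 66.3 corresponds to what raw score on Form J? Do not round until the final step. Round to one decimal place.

Invert y = (SD_Y/SD_X)(x − M_X) + M_Y:
x = (SD_X/SD_Y)(y − M_Y) + M_X = (6.9/9.5)(66.3 − 70.0) + 65.5
x = 0.726316 × -3.700 + 65.5 = 62.8

62.8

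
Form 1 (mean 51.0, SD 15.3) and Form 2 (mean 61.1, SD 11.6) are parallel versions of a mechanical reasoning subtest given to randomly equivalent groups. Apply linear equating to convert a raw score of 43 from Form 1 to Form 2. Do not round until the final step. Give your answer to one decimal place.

Linear equating: y = (SD_Y/SD_X)(x − M_X) + M_Y
y = (11.6/15.3)(43 − 51.0) + 61.1
y = 0.758170 × -8.0 + 61.1 = -6.0654 + 61.1 = 55.0

55.0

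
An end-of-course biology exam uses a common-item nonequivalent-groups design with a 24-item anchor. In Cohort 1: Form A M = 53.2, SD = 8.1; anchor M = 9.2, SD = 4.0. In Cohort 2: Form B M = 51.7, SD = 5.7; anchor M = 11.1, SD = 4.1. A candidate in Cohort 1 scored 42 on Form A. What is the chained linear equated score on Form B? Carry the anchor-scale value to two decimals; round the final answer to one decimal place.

41.4

Form A → anchor (Cohort 1): v = (4.0/8.1)(42 − 53.2) + 9.2 = 3.67
anchor → Form B (Cohort 2): y = (5.7/4.1)(3.67 − 11.1) + 51.7 = 41.4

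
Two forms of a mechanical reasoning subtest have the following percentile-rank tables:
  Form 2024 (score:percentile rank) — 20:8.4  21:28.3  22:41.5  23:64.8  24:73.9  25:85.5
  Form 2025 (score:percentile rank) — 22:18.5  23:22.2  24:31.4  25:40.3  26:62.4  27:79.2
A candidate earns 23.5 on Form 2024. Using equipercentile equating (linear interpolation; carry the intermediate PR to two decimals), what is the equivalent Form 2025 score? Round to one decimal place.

26.4

PR of 23.5 on Form 2024: 64.8 + (23.5 − 23)/(24 − 23) × (73.9 − 64.8) = 69.35
On Form 2025, PR 69.35 falls between score 26 (PR 62.4) and 27 (PR 79.2).
Interpolate: 26 + (69.35 − 62.4)/(79.2 − 62.4) × (27 − 26) = 26.4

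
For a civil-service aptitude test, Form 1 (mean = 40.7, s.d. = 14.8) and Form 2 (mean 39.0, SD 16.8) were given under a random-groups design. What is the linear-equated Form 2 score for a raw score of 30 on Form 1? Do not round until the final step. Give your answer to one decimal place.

26.9

Linear equating: y = (SD_Y/SD_X)(x − M_X) + M_Y
y = (16.8/14.8)(30 − 40.7) + 39.0
y = 1.135135 × -10.7 + 39.0 = -12.1459 + 39.0 = 26.9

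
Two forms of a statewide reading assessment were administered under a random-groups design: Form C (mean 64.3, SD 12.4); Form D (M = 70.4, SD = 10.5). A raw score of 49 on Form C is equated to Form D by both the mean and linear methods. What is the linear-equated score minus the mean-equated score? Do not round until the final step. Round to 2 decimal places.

Mean-equated: 49 + (70.4 − 64.3) = 55.10
Linear-equated: (10.5/12.4)(49 − 64.3) + 70.4 = 57.444
Difference = 57.444 − 55.10 = 2.34

2.34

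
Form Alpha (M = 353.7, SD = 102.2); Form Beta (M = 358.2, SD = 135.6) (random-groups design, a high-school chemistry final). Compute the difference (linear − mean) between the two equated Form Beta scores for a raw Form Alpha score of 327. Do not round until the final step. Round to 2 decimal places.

-8.73

Mean-equated: 327 + (358.2 − 353.7) = 331.50
Linear-equated: (135.6/102.2)(327 − 353.7) + 358.2 = 322.774
Difference = 322.774 − 331.50 = -8.73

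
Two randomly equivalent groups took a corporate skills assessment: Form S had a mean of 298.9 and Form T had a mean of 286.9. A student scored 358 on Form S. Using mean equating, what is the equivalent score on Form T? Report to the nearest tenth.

Mean equating: y = x + (M_Y − M_X) = 358 + (286.9 − 298.9) = 346.0

346.0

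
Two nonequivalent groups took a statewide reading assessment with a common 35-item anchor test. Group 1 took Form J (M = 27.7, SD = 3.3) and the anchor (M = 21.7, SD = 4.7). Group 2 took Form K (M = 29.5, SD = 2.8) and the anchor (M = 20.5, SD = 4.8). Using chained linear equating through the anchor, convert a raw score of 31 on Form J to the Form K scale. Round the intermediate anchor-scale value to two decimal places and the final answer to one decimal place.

Form J → anchor (Group 1): v = (4.7/3.3)(31 − 27.7) + 21.7 = 26.40
anchor → Form K (Group 2): y = (2.8/4.8)(26.40 − 20.5) + 29.5 = 32.9

32.9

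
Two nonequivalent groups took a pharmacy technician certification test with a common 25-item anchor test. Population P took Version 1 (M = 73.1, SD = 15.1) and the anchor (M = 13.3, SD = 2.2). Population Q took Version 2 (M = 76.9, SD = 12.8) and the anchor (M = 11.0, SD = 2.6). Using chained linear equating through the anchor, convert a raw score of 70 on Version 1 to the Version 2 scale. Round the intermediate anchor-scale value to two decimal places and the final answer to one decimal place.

Version 1 → anchor (Population P): v = (2.2/15.1)(70 − 73.1) + 13.3 = 12.85
anchor → Version 2 (Population Q): y = (12.8/2.6)(12.85 − 11.0) + 76.9 = 86.0

86.0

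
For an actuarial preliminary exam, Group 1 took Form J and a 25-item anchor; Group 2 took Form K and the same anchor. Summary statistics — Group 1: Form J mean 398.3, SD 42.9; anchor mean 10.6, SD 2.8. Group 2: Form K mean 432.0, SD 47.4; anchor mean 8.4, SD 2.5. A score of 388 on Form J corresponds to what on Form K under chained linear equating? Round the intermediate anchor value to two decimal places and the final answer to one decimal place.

Form J → anchor (Group 1): v = (2.8/42.9)(388 − 398.3) + 10.6 = 9.93
anchor → Form K (Group 2): y = (47.4/2.5)(9.93 − 8.4) + 432.0 = 461.0

461.0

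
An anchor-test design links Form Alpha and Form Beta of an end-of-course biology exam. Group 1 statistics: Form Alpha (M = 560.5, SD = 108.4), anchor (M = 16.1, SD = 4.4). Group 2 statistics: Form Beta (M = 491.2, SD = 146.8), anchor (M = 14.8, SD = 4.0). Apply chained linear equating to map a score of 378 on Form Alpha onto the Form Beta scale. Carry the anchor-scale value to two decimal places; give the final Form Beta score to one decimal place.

Form Alpha → anchor (Group 1): v = (4.4/108.4)(378 − 560.5) + 16.1 = 8.69
anchor → Form Beta (Group 2): y = (146.8/4.0)(8.69 − 14.8) + 491.2 = 267.0

267.0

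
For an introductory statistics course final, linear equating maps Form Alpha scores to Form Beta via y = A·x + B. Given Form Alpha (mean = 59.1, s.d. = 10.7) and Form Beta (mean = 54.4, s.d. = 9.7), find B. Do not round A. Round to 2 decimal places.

0.82

A = SD_Y / SD_X = 9.7 / 10.7 = 0.906542
B = M_Y − A·M_X = 54.4 − 0.906542 × 59.1 = 0.82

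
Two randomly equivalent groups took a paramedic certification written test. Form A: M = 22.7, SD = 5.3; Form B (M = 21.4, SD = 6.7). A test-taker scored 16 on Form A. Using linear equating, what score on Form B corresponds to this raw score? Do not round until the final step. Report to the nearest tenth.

Linear equating: y = (SD_Y/SD_X)(x − M_X) + M_Y
y = (6.7/5.3)(16 − 22.7) + 21.4
y = 1.264151 × -6.7 + 21.4 = -8.4698 + 21.4 = 12.9

12.9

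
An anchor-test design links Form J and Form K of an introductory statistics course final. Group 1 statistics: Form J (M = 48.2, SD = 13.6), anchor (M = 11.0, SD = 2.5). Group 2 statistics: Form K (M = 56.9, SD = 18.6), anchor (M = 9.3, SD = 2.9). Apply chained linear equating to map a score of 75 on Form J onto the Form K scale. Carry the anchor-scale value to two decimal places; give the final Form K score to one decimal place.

Form J → anchor (Group 1): v = (2.5/13.6)(75 − 48.2) + 11.0 = 15.93
anchor → Form K (Group 2): y = (18.6/2.9)(15.93 − 9.3) + 56.9 = 99.4

99.4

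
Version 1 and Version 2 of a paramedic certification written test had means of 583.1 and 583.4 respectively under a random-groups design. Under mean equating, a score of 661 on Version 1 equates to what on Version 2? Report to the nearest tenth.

Mean equating: y = x + (M_Y − M_X) = 661 + (583.4 − 583.1) = 661.3

661.3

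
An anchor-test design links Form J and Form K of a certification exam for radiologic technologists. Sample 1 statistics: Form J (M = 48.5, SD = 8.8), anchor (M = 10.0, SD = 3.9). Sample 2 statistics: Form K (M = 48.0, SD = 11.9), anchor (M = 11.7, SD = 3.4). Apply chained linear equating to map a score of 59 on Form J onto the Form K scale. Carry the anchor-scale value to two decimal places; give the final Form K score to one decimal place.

Form J → anchor (Sample 1): v = (3.9/8.8)(59 − 48.5) + 10.0 = 14.65
anchor → Form K (Sample 2): y = (11.9/3.4)(14.65 − 11.7) + 48.0 = 58.3

58.3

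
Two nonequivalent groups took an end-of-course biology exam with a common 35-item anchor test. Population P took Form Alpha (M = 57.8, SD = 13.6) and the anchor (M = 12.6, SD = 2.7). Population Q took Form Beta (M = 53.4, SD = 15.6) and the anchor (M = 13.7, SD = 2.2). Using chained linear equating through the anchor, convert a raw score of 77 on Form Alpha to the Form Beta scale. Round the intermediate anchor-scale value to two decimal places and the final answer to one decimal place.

72.6

Form Alpha → anchor (Population P): v = (2.7/13.6)(77 − 57.8) + 12.6 = 16.41
anchor → Form Beta (Population Q): y = (15.6/2.2)(16.41 − 13.7) + 53.4 = 72.6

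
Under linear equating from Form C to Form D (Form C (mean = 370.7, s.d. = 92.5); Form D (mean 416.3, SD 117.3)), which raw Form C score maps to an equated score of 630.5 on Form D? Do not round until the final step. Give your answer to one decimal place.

Invert y = (SD_Y/SD_X)(x − M_X) + M_Y:
x = (SD_X/SD_Y)(y − M_Y) + M_X = (92.5/117.3)(630.5 − 416.3) + 370.7
x = 0.788576 × 214.200 + 370.7 = 539.6

539.6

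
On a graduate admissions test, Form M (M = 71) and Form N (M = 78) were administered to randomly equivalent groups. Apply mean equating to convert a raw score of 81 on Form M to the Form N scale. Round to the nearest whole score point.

88

Mean equating: y = x + (M_Y − M_X) = 81 + (78 − 71) = 88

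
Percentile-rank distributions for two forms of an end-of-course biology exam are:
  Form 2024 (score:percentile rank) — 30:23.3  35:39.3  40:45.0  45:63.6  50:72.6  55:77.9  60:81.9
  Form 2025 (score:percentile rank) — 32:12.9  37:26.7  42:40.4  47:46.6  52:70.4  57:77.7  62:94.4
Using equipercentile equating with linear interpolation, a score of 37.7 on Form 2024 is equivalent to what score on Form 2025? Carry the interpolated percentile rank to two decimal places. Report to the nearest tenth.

PR of 37.7 on Form 2024: 39.3 + (37.7 − 35)/(40 − 35) × (45.0 − 39.3) = 42.38
On Form 2025, PR 42.38 falls between score 42 (PR 40.4) and 47 (PR 46.6).
Interpolate: 42 + (42.38 − 40.4)/(46.6 − 40.4) × (47 − 42) = 43.6

43.6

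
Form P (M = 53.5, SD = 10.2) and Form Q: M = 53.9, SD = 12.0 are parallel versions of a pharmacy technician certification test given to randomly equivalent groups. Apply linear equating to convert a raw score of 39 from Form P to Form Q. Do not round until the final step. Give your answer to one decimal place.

Linear equating: y = (SD_Y/SD_X)(x − M_X) + M_Y
y = (12.0/10.2)(39 − 53.5) + 53.9
y = 1.176471 × -14.5 + 53.9 = -17.0588 + 53.9 = 36.8

36.8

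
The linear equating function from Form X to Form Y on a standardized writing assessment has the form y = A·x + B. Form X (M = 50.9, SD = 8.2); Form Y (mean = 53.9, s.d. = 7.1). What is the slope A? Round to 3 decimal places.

0.866

A = SD_Y / SD_X = 7.1 / 8.2 = 0.866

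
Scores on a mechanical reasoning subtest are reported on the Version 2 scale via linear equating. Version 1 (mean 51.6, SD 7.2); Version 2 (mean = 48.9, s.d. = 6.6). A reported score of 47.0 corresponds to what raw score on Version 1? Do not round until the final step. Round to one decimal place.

Invert y = (SD_Y/SD_X)(x − M_X) + M_Y:
x = (SD_X/SD_Y)(y − M_Y) + M_X = (7.2/6.6)(47.0 − 48.9) + 51.6
x = 1.090909 × -1.900 + 51.6 = 49.5

49.5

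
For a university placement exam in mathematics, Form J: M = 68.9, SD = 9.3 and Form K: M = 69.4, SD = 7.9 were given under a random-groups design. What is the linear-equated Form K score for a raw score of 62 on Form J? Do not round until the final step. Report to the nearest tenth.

63.5

Linear equating: y = (SD_Y/SD_X)(x − M_X) + M_Y
y = (7.9/9.3)(62 − 68.9) + 69.4
y = 0.849462 × -6.9 + 69.4 = -5.8613 + 69.4 = 63.5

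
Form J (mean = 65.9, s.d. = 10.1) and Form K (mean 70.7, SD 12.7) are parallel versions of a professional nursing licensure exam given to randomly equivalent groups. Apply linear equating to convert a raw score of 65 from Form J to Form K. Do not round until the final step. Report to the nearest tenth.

Linear equating: y = (SD_Y/SD_X)(x − M_X) + M_Y
y = (12.7/10.1)(65 − 65.9) + 70.7
y = 1.257426 × -0.9 + 70.7 = -1.1317 + 70.7 = 69.6

69.6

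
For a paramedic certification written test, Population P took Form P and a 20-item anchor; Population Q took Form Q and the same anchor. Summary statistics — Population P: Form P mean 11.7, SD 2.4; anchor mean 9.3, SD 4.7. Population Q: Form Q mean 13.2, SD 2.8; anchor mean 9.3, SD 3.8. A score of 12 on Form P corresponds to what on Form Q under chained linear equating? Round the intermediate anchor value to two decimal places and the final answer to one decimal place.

13.6

Form P → anchor (Population P): v = (4.7/2.4)(12 − 11.7) + 9.3 = 9.89
anchor → Form Q (Population Q): y = (2.8/3.8)(9.89 − 9.3) + 13.2 = 13.6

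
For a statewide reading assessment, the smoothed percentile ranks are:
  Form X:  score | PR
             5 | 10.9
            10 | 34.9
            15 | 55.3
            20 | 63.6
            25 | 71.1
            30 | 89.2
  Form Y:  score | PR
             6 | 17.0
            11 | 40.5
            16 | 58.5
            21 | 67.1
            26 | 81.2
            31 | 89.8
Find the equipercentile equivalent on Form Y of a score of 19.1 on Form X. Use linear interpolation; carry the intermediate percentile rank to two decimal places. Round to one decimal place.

18.1

PR of 19.1 on Form X: 55.3 + (19.1 − 15)/(20 − 15) × (63.6 − 55.3) = 62.11
On Form Y, PR 62.11 falls between score 16 (PR 58.5) and 21 (PR 67.1).
Interpolate: 16 + (62.11 − 58.5)/(67.1 − 58.5) × (21 − 16) = 18.1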